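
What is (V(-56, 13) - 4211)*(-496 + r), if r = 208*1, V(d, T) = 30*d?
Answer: 1696608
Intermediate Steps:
r = 208
(V(-56, 13) - 4211)*(-496 + r) = (30*(-56) - 4211)*(-496 + 208) = (-1680 - 4211)*(-288) = -5891*(-288) = 1696608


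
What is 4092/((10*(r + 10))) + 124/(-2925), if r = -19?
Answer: -133114/2925 ≈ -45.509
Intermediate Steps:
4092/((10*(r + 10))) + 124/(-2925) = 4092/((10*(-19 + 10))) + 124/(-2925) = 4092/((10*(-9))) + 124*(-1/2925) = 4092/(-90) - 124/2925 = 4092*(-1/90) - 124/2925 = -682/15 - 124/2925 = -133114/2925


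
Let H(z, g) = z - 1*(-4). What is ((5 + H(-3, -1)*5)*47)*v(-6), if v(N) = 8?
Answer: 3760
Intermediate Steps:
H(z, g) = 4 + z (H(z, g) = z + 4 = 4 + z)
((5 + H(-3, -1)*5)*47)*v(-6) = ((5 + (4 - 3)*5)*47)*8 = ((5 + 1*5)*47)*8 = ((5 + 5)*47)*8 = (10*47)*8 = 470*8 = 3760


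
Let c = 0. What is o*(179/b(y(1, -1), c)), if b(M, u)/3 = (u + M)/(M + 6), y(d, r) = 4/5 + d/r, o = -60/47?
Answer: 103820/47 ≈ 2208.9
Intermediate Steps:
o = -60/47 (o = -60*1/47 = -60/47 ≈ -1.2766)
y(d, r) = 4/5 + d/r (y(d, r) = 4*(1/5) + d/r = 4/5 + d/r)
b(M, u) = 3*(M + u)/(6 + M) (b(M, u) = 3*((u + M)/(M + 6)) = 3*((M + u)/(6 + M)) = 3*(M + u)/(6 + M))
o*(179/b(y(1, -1), c)) = -10740/(47*(3*((4/5 + 1/(-1)) + 0)/(6 + (4/5 + 1/(-1))))) = -10740/(47*(3*((4/5 + 1*(-1)) + 0)/(6 + (4/5 + 1*(-1))))) = -10740/(47*(3*((4/5 - 1) + 0)/(6 + (4/5 - 1)))) = -10740/(47*(3*(-1/5 + 0)/(6 - 1/5))) = -10740/(47*(3*(-1/5)/(29/5))) = -10740/(47*(3*(5/29)*(-1/5))) = -10740/(47*(-3/29)) = -10740*(-29)/(47*3) = -60/47*(-5191/3) = 103820/47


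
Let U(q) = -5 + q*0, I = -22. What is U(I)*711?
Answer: -3555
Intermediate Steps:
U(q) = -5 (U(q) = -5 + 0 = -5)
U(I)*711 = -5*711 = -3555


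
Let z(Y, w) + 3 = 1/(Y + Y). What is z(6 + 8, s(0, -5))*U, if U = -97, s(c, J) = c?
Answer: 8051/28 ≈ 287.54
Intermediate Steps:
z(Y, w) = -3 + 1/(2*Y) (z(Y, w) = -3 + 1/(Y + Y) = -3 + 1/(2*Y))
z(6 + 8, s(0, -5))*U = (-3 + 1/(2*(6 + 8)))*(-97) = (-3 + (½)/14)*(-97) = (-3 + (½)*(1/14))*(-97) = (-3 + 1/28)*(-97) = -83/28*(-97) = 8051/28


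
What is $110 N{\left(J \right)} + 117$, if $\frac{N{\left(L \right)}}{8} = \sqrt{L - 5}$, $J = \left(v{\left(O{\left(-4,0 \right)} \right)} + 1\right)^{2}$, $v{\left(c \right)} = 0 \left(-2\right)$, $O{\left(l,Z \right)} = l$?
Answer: $117 + 1760 i \approx 117.0 + 1760.0 i$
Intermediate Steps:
$v{\left(c \right)} = 0$
$J = 1$ ($J = \left(0 + 1\right)^{2} = 1^{2} = 1$)
$N{\left(L \right)} = 8 \sqrt{-5 + L}$ ($N{\left(L \right)} = 8 \sqrt{L - 5} = 8 \sqrt{-5 + L}$)
$110 N{\left(J \right)} + 117 = 110 \cdot 8 \sqrt{-5 + 1} + 117 = 110 \cdot 8 \sqrt{-4} + 117 = 110 \cdot 8 \cdot 2 i + 117 = 110 \cdot 16 i + 117 = 1760 i + 117 = 117 + 1760 i$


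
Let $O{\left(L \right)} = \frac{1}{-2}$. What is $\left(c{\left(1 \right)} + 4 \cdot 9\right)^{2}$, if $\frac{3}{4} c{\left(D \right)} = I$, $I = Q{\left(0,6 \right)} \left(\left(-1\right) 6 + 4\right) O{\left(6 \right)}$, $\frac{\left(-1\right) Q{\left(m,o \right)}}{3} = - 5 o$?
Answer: $24336$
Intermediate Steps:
$Q{\left(m,o \right)} = 15 o$ ($Q{\left(m,o \right)} = - 3 \left(- 5 o\right) = 15 o$)
$O{\left(L \right)} = - \frac{1}{2}$
$I = 90$ ($I = 15 \cdot 6 \left(\left(-1\right) 6 + 4\right) \left(- \frac{1}{2}\right) = 90 \left(-6 + 4\right) \left(- \frac{1}{2}\right) = 90 \left(-2\right) \left(- \frac{1}{2}\right) = \left(-180\right) \left(- \frac{1}{2}\right) = 90$)
$c{\left(D \right)} = 120$ ($c{\left(D \right)} = \frac{4}{3} \cdot 90 = 120$)
$\left(c{\left(1 \right)} + 4 \cdot 9\right)^{2} = \left(120 + 4 \cdot 9\right)^{2} = \left(120 + 36\right)^{2} = 156^{2} = 24336$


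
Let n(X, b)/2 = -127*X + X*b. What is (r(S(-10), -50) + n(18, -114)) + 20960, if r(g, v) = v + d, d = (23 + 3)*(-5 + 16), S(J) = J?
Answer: 12520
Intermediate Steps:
n(X, b) = -254*X + 2*X*b (n(X, b) = 2*(-127*X + X*b) = -254*X + 2*X*b)
d = 286 (d = 26*11 = 286)
r(g, v) = 286 + v (r(g, v) = v + 286 = 286 + v)
(r(S(-10), -50) + n(18, -114)) + 20960 = ((286 - 50) + 2*18*(-127 - 114)) + 20960 = (236 + 2*18*(-241)) + 20960 = (236 - 8676) + 20960 = -8440 + 20960 = 12520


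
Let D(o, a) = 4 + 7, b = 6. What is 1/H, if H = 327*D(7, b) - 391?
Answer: 1/3206 ≈ 0.00031192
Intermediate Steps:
D(o, a) = 11
H = 3206 (H = 327*11 - 391 = 3597 - 391 = 3206)
1/H = 1/3206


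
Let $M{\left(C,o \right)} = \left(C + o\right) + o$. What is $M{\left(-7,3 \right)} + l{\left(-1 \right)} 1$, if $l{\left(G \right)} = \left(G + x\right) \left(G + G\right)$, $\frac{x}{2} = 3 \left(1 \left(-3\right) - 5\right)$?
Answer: $97$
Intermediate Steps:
$M{\left(C,o \right)} = C + 2 o$
$x = -48$ ($x = 2 \cdot 3 \left(1 \left(-3\right) - 5\right) = 2 \cdot 3 \left(-3 - 5\right) = 2 \cdot 3 \left(-8\right) = 2 \left(-24\right) = -48$)
$l{\left(G \right)} = 2 G \left(-48 + G\right)$ ($l{\left(G \right)} = \left(G - 48\right) \left(G + G\right) = \left(-48 + G\right) 2 G = 2 G \left(-48 + G\right)$)
$M{\left(-7,3 \right)} + l{\left(-1 \right)} 1 = \left(-7 + 2 \cdot 3\right) + 2 \left(-1\right) \left(-48 - 1\right) 1 = \left(-7 + 6\right) + 2 \left(-1\right) \left(-49\right) 1 = -1 + 98 \cdot 1 = -1 + 98 = 97$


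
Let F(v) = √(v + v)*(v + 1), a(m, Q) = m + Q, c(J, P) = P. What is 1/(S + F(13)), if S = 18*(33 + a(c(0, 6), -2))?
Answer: 333/219230 - 7*√26/219230 ≈ 0.0013561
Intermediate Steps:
a(m, Q) = Q + m
F(v) = √2*√v*(1 + v) (F(v) = √(2*v)*(1 + v) = (√2*√v)*(1 + v) = √2*√v*(1 + v))
S = 666 (S = 18*(33 + (-2 + 6)) = 18*(33 + 4) = 18*37 = 666)
1/(S + F(13)) = 1/(666 + √2*√13*(1 + 13)) = 1/(666 + √2*√13*14) = 1/(666 + 14*√26)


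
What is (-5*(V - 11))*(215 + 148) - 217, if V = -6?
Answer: 30638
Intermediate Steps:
(-5*(V - 11))*(215 + 148) - 217 = (-5*(-6 - 11))*(215 + 148) - 217 = -5*(-17)*363 - 217 = 85*363 - 217 = 30855 - 217 = 30638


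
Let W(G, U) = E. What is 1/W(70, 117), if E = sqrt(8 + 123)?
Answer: sqrt(131)/131 ≈ 0.087370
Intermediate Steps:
E = sqrt(131) ≈ 11.446
W(G, U) = sqrt(131)
1/W(70, 117) = 1/(sqrt(131)) = sqrt(131)/131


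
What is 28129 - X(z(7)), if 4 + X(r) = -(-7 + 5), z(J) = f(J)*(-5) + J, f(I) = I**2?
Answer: 28131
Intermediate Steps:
z(J) = J - 5*J**2 (z(J) = J**2*(-5) + J = -5*J**2 + J = J - 5*J**2)
X(r) = -2 (X(r) = -4 - (-7 + 5) = -4 - 1*(-2) = -4 + 2 = -2)
28129 - X(z(7)) = 28129 - 1*(-2) = 28129 + 2 = 28131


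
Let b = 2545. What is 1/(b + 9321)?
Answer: 1/11866 ≈ 8.4274e-5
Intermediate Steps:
1/(b + 9321) = 1/(2545 + 9321) = 1/11866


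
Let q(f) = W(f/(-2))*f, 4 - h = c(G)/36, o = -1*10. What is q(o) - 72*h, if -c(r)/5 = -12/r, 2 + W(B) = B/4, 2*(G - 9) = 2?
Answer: -537/2 ≈ -268.50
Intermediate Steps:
G = 10 (G = 9 + (1/2)*2 = 9 + 1 = 10)
W(B) = -2 + B/4
o = -10
c(r) = 60/r (c(r) = -(-60)/r = 60/r)
h = 23/6 (h = 4 - 60/10/36 = 4 - 60*(1/10)/36 = 4 - 6/36 = 4 - 1*1/6 = 4 - 1/6 = 23/6 ≈ 3.8333)
q(f) = f*(-2 - f/8) (q(f) = (-2 + (f/(-2))/4)*f = (-2 + (f*(-1/2))/4)*f = (-2 + (-f/2)/4)*f = (-2 - f/8)*f = f*(-2 - f/8))
q(o) - 72*h = (1/8)*(-10)*(-16 - 1*(-10)) - 72*23/6 = (1/8)*(-10)*(-16 + 10) - 276 = (1/8)*(-10)*(-6) - 276 = 15/2 - 276 = -537/2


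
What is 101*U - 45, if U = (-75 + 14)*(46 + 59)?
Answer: -646950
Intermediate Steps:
U = -6405 (U = -61*105 = -6405)
101*U - 45 = 101*(-6405) - 45 = -646905 - 45 = -646950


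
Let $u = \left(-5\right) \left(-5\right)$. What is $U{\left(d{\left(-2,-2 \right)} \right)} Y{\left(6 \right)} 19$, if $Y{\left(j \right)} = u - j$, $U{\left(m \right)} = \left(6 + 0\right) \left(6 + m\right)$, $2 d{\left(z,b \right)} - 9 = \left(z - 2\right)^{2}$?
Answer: $40071$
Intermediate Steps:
$u = 25$
$d{\left(z,b \right)} = \frac{9}{2} + \frac{\left(-2 + z\right)^{2}}{2}$ ($d{\left(z,b \right)} = \frac{9}{2} + \frac{\left(z - 2\right)^{2}}{2} = \frac{9}{2} + \frac{\left(-2 + z\right)^{2}}{2}$)
$U{\left(m \right)} = 36 + 6 m$ ($U{\left(m \right)} = 6 \left(6 + m\right) = 36 + 6 m$)
$Y{\left(j \right)} = 25 - j$
$U{\left(d{\left(-2,-2 \right)} \right)} Y{\left(6 \right)} 19 = \left(36 + 6 \left(\frac{9}{2} + \frac{\left(-2 - 2\right)^{2}}{2}\right)\right) \left(25 - 6\right) 19 = \left(36 + 6 \left(\frac{9}{2} + \frac{\left(-4\right)^{2}}{2}\right)\right) \left(25 - 6\right) 19 = \left(36 + 6 \left(\frac{9}{2} + \frac{1}{2} \cdot 16\right)\right) 19 \cdot 19 = \left(36 + 6 \left(\frac{9}{2} + 8\right)\right) 19 \cdot 19 = \left(36 + 6 \cdot \frac{25}{2}\right) 19 \cdot 19 = \left(36 + 75\right) 19 \cdot 19 = 111 \cdot 19 \cdot 19 = 2109 \cdot 19 = 40071$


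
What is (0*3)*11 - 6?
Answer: -6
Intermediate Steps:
(0*3)*11 - 6 = 0*11 - 6 = 0 - 6 = -6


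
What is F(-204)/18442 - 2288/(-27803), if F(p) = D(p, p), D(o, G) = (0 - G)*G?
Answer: -557427176/256371463 ≈ -2.1743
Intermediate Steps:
D(o, G) = -G² (D(o, G) = (-G)*G = -G²)
F(p) = -p²
F(-204)/18442 - 2288/(-27803) = -1*(-204)²/18442 - 2288/(-27803) = -1*41616*(1/18442) - 2288*(-1/27803) = -41616*1/18442 + 2288/27803 = -20808/9221 + 2288/27803 = -557427176/256371463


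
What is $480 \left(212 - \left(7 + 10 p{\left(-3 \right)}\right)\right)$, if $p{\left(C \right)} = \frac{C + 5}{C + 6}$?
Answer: $95200$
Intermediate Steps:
$p{\left(C \right)} = \frac{5 + C}{6 + C}$
$480 \left(212 - \left(7 + 10 p{\left(-3 \right)}\right)\right) = 480 \left(212 - \left(7 + 10 \frac{5 - 3}{6 - 3}\right)\right) = 480 \left(212 - \left(7 + 10 \cdot \frac{1}{3} \cdot 2\right)\right) = 480 \left(212 - \frac{41}{3}\right) = 480 \cdot \frac{595}{3} = 95200$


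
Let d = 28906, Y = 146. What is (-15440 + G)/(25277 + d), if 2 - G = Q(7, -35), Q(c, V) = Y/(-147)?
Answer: -2269240/7964901 ≈ -0.28490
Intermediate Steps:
Q(c, V) = -146/147 (Q(c, V) = 146/(-147) = 146*(-1/147) = -146/147)
G = 440/147 (G = 2 - 1*(-146/147) = 2 + 146/147 = 440/147 ≈ 2.9932)
(-15440 + G)/(25277 + d) = (-15440 + 440/147)/(25277 + 28906) = -2269240/147/54183 = -2269240/147*1/54183 = -2269240/7964901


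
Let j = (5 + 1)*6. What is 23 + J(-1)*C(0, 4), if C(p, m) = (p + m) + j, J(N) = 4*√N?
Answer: 23 + 160*I ≈ 23.0 + 160.0*I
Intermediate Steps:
j = 36 (j = 6*6 = 36)
C(p, m) = 36 + m + p (C(p, m) = (p + m) + 36 = (m + p) + 36 = 36 + m + p)
23 + J(-1)*C(0, 4) = 23 + (4*√(-1))*(36 + 4 + 0) = 23 + (4*I)*40 = 23 + 160*I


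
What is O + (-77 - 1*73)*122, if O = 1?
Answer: -18299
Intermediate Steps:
O + (-77 - 1*73)*122 = 1 + (-77 - 1*73)*122 = 1 + (-77 - 73)*122 = 1 - 150*122 = 1 - 18300 = -18299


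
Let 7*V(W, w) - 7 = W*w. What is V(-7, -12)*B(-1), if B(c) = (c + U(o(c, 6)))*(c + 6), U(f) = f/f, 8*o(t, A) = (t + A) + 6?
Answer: 0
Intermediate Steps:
o(t, A) = ¾ + A/8 + t/8 (o(t, A) = ((t + A) + 6)/8 = ((A + t) + 6)/8 = (6 + A + t)/8 = ¾ + A/8 + t/8)
U(f) = 1
B(c) = (1 + c)*(6 + c) (B(c) = (c + 1)*(c + 6) = (1 + c)*(6 + c))
V(W, w) = 1 + W*w/7 (V(W, w) = 1 + (W*w)/7 = 1 + W*w/7)
V(-7, -12)*B(-1) = (1 + (⅐)*(-7)*(-12))*(6 + (-1)² + 7*(-1)) = (1 + 12)*(6 + 1 - 7) = 13*0 = 0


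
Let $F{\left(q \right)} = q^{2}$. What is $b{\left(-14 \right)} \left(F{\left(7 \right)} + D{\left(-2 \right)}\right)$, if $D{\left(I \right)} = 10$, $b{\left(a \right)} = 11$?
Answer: $649$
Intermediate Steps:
$b{\left(-14 \right)} \left(F{\left(7 \right)} + D{\left(-2 \right)}\right) = 11 \left(7^{2} + 10\right) = 11 \left(49 + 10\right) = 11 \cdot 59 = 649$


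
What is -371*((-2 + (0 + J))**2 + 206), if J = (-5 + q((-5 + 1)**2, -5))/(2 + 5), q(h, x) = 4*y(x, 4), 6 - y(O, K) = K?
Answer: -541395/7 ≈ -77342.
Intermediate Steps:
y(O, K) = 6 - K
q(h, x) = 8 (q(h, x) = 4*(6 - 1*4) = 4*(6 - 4) = 4*2 = 8)
J = 3/7 (J = (-5 + 8)/(2 + 5) = 3/7 ≈ 0.42857)
-371*((-2 + (0 + J))**2 + 206) = -371*((-2 + (0 + 3/7))**2 + 206) = -371*((-2 + 3/7)**2 + 206) = -371*((-11/7)**2 + 206) = -371*(121/49 + 206) = -371*10215/49 = -541395/7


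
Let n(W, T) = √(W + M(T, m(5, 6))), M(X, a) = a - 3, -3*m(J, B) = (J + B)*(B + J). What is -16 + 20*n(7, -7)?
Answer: -16 + 20*I*√327/3 ≈ -16.0 + 120.55*I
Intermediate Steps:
m(J, B) = -(B + J)²/3 (m(J, B) = -(J + B)*(B + J)/3 = -(B + J)*(B + J)/3 = -(B + J)²/3)
M(X, a) = -3 + a
n(W, T) = √(-130/3 + W) (n(W, T) = √(W + (-3 - (6 + 5)²/3)) = √(W + (-3 - ⅓*11²)) = √(W + (-3 - ⅓*121)) = √(W + (-3 - 121/3)) = √(W - 130/3) = √(-130/3 + W))
-16 + 20*n(7, -7) = -16 + 20*(√(-390 + 9*7)/3) = -16 + 20*(√(-390 + 63)/3) = -16 + 20*(√(-327)/3) = -16 + 20*((I*√327)/3) = -16 + 20*(I*√327/3) = -16 + 20*I*√327/3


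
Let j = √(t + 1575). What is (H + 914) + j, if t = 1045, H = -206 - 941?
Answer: -233 + 2*√655 ≈ -181.81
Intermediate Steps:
H = -1147
j = 2*√655 (j = √(1045 + 1575) = √2620 = 2*√655 ≈ 51.186)
(H + 914) + j = (-1147 + 914) + 2*√655 = -233 + 2*√655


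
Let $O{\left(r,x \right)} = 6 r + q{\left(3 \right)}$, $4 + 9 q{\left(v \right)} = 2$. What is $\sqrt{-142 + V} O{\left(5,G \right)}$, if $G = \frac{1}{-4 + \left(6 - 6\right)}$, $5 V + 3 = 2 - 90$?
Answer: $\frac{268 i \sqrt{445}}{15} \approx 376.9 i$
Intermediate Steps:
$q{\left(v \right)} = - \frac{2}{9}$ ($q{\left(v \right)} = - \frac{4}{9} + \frac{1}{9} \cdot 2 = - \frac{4}{9} + \frac{2}{9} = - \frac{2}{9}$)
$V = - \frac{91}{5}$ ($V = - \frac{3}{5} + \frac{2 - 90}{5} = - \frac{3}{5} + \frac{1}{5} \left(-88\right) = - \frac{3}{5} - \frac{88}{5} = - \frac{91}{5} \approx -18.2$)
$G = - \frac{1}{4}$ ($G = \frac{1}{-4 + \left(6 - 6\right)} = \frac{1}{-4 + 0} = \frac{1}{-4} = - \frac{1}{4} \approx -0.25$)
$O{\left(r,x \right)} = - \frac{2}{9} + 6 r$ ($O{\left(r,x \right)} = 6 r - \frac{2}{9} = - \frac{2}{9} + 6 r$)
$\sqrt{-142 + V} O{\left(5,G \right)} = \sqrt{-142 - \frac{91}{5}} \left(- \frac{2}{9} + 6 \cdot 5\right) = \sqrt{- \frac{801}{5}} \left(- \frac{2}{9} + 30\right) = \frac{3 i \sqrt{445}}{5} \cdot \frac{268}{9} = \frac{268 i \sqrt{445}}{15}$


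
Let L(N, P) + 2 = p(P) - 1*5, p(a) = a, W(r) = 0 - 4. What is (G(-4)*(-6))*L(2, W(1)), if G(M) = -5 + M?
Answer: -594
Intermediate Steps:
W(r) = -4
L(N, P) = -7 + P (L(N, P) = -2 + (P - 1*5) = -2 + (P - 5) = -2 + (-5 + P) = -7 + P)
(G(-4)*(-6))*L(2, W(1)) = ((-5 - 4)*(-6))*(-7 - 4) = -9*(-6)*(-11) = 54*(-11) = -594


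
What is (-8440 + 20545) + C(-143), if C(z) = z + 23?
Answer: 11985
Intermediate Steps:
C(z) = 23 + z
(-8440 + 20545) + C(-143) = (-8440 + 20545) + (23 - 143) = 12105 - 120 = 11985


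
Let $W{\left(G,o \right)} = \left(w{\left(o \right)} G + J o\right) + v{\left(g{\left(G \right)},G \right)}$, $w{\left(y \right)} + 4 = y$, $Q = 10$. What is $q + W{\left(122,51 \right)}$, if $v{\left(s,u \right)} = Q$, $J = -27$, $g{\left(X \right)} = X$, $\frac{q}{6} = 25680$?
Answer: $158447$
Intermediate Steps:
$q = 154080$ ($q = 6 \cdot 25680 = 154080$)
$v{\left(s,u \right)} = 10$
$w{\left(y \right)} = -4 + y$
$W{\left(G,o \right)} = 10 - 27 o + G \left(-4 + o\right)$ ($W{\left(G,o \right)} = \left(\left(-4 + o\right) G - 27 o\right) + 10 = \left(G \left(-4 + o\right) - 27 o\right) + 10 = \left(- 27 o + G \left(-4 + o\right)\right) + 10 = 10 - 27 o + G \left(-4 + o\right)$)
$q + W{\left(122,51 \right)} = 154080 + \left(10 - 1377 + 122 \left(-4 + 51\right)\right) = 154080 + \left(10 - 1377 + 122 \cdot 47\right) = 154080 + \left(10 - 1377 + 5734\right) = 154080 + 4367 = 158447$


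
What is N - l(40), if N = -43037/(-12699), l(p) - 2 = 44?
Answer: -541117/12699 ≈ -42.611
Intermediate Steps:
l(p) = 46 (l(p) = 2 + 44 = 46)
N = 43037/12699 (N = -43037*(-1/12699) = 43037/12699 ≈ 3.3890)
N - l(40) = 43037/12699 - 1*46 = 43037/12699 - 46 = -541117/12699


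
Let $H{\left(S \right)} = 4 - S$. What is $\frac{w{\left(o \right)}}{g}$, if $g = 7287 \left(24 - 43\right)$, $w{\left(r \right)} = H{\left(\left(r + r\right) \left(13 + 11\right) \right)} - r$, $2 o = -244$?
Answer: $- \frac{1994}{46151} \approx -0.043206$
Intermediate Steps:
$o = -122$ ($o = \frac{1}{2} \left(-244\right) = -122$)
$w{\left(r \right)} = 4 - 49 r$ ($w{\left(r \right)} = \left(4 - \left(r + r\right) \left(13 + 11\right)\right) - r = \left(4 - 2 r 24\right) - r = \left(4 - 48 r\right) - r = 4 - 49 r$)
$g = -138453$ ($g = 7287 \left(24 - 43\right) = 7287 \left(-19\right) = -138453$)
$\frac{w{\left(o \right)}}{g} = \frac{4 - -5978}{-138453} = \left(4 + 5978\right) \left(- \frac{1}{138453}\right) = 5982 \left(- \frac{1}{138453}\right) = - \frac{1994}{46151}$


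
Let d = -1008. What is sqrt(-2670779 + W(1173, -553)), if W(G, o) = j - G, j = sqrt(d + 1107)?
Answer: sqrt(-2671952 + 3*sqrt(11)) ≈ 1634.6*I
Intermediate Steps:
j = 3*sqrt(11) (j = sqrt(-1008 + 1107) = sqrt(99) = 3*sqrt(11) ≈ 9.9499)
W(G, o) = -G + 3*sqrt(11) (W(G, o) = 3*sqrt(11) - G = -G + 3*sqrt(11))
sqrt(-2670779 + W(1173, -553)) = sqrt(-2670779 + (-1*1173 + 3*sqrt(11))) = sqrt(-2670779 + (-1173 + 3*sqrt(11))) = sqrt(-2671952 + 3*sqrt(11))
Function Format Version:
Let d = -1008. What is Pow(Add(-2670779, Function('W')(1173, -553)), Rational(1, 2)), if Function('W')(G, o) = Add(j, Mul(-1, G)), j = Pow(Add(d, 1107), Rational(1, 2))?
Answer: Pow(Add(-2671952, Mul(3, Pow(11, Rational(1, 2)))), Rational(1, 2)) ≈ Mul(1634.6, I)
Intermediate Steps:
j = Mul(3, Pow(11, Rational(1, 2))) (j = Pow(Add(-1008, 1107), Rational(1, 2)) = Pow(99, Rational(1, 2)) = Mul(3, Pow(11, Rational(1, 2))) ≈ 9.9499)
Function('W')(G, o) = Add(Mul(-1, G), Mul(3, Pow(11, Rational(1, 2)))) (Function('W')(G, o) = Add(Mul(3, Pow(11, Rational(1, 2))), Mul(-1, G)) = Add(Mul(-1, G), Mul(3, Pow(11, Rational(1, 2)))))
Pow(Add(-2670779, Function('W')(1173, -553)), Rational(1, 2)) = Pow(Add(-2670779, Add(Mul(-1, 1173), Mul(3, Pow(11, Rational(1, 2))))), Rational(1, 2)) = Pow(Add(-2670779, Add(-1173, Mul(3, Pow(11, Rational(1, 2))))), Rational(1, 2)) = Pow(Add(-2671952, Mul(3, Pow(11, Rational(1, 2)))), Rational(1, 2))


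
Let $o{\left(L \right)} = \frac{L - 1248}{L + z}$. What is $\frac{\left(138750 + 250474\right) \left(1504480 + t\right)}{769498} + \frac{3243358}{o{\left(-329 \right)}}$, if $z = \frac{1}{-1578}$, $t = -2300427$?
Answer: $\frac{131190405159721381}{478725097497} \approx 2.7404 \cdot 10^{5}$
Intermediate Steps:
$z = - \frac{1}{1578} \approx -0.00063371$
$o{\left(L \right)} = \frac{-1248 + L}{- \frac{1}{1578} + L}$ ($o{\left(L \right)} = \frac{L - 1248}{L - \frac{1}{1578}} = \frac{-1248 + L}{- \frac{1}{1578} + L}$)
$\frac{\left(138750 + 250474\right) \left(1504480 + t\right)}{769498} + \frac{3243358}{o{\left(-329 \right)}} = \frac{\left(138750 + 250474\right) \left(1504480 - 2300427\right)}{769498} + \frac{3243358}{1578 \frac{1}{-1 + 1578 \left(-329\right)} \left(-1248 - 329\right)} = 389224 \left(-795947\right) \frac{1}{769498} + \frac{3243358}{1578 \frac{1}{-1 - 519162} \left(-1577\right)} = \left(-309801675128\right) \frac{1}{769498} + \frac{3243358}{1578 \frac{1}{-519163} \left(-1577\right)} = - \frac{154900837564}{384749} + \frac{3243358}{1578 \left(- \frac{1}{519163}\right) \left(-1577\right)} = - \frac{154900837564}{384749} + \frac{3243358}{\frac{2488506}{519163}} = - \frac{154900837564}{384749} + 3243358 \cdot \frac{519163}{2488506} = - \frac{154900837564}{384749} + \frac{841915734677}{1244253} = \frac{131190405159721381}{478725097497}$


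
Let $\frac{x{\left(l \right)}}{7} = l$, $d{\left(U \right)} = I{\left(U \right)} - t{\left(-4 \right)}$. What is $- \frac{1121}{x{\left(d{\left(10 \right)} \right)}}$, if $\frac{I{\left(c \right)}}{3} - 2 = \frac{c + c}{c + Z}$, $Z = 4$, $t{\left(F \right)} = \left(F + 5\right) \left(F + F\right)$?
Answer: $- \frac{1121}{128} \approx -8.7578$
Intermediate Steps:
$t{\left(F \right)} = 2 F \left(5 + F\right)$ ($t{\left(F \right)} = \left(5 + F\right) 2 F = 2 F \left(5 + F\right)$)
$I{\left(c \right)} = 6 + \frac{6 c}{4 + c}$ ($I{\left(c \right)} = 6 + 3 \frac{c + c}{c + 4} = 6 + 3 \frac{2 c}{4 + c} = 6 + \frac{6 c}{4 + c}$)
$d{\left(U \right)} = 8 + \frac{12 \left(2 + U\right)}{4 + U}$ ($d{\left(U \right)} = \frac{12 \left(2 + U\right)}{4 + U} - 2 \left(-4\right) \left(5 - 4\right) = \frac{12 \left(2 + U\right)}{4 + U} - 2 \left(-4\right) 1 = \frac{12 \left(2 + U\right)}{4 + U} - -8 = \frac{12 \left(2 + U\right)}{4 + U} + 8 = 8 + \frac{12 \left(2 + U\right)}{4 + U}$)
$x{\left(l \right)} = 7 l$
$- \frac{1121}{x{\left(d{\left(10 \right)} \right)}} = - \frac{1121}{7 \frac{4 \left(14 + 5 \cdot 10\right)}{4 + 10}} = - \frac{1121}{7 \frac{4 \left(14 + 50\right)}{14}} = - \frac{1121}{7 \cdot 4 \cdot \frac{1}{14} \cdot 64} = - \frac{1121}{7 \cdot \frac{128}{7}} = - \frac{1121}{128}$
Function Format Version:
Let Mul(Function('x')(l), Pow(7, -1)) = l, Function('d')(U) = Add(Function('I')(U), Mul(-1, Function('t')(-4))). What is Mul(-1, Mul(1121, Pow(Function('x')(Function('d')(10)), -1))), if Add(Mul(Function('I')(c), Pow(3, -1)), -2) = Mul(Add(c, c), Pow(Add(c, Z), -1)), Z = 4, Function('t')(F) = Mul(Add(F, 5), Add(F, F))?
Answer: Rational(-1121, 128) ≈ -8.7578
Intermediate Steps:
Function('t')(F) = Mul(2, F, Add(5, F)) (Function('t')(F) = Mul(Add(5, F), Mul(2, F)) = Mul(2, F, Add(5, F)))
Function('I')(c) = Add(6, Mul(6, c, Pow(Add(4, c), -1))) (Function('I')(c) = Add(6, Mul(3, Mul(Add(c, c), Pow(Add(c, 4), -1)))) = Add(6, Mul(3, Mul(Mul(2, c), Pow(Add(4, c), -1)))) = Add(6, Mul(3, Mul(2, c, Pow(Add(4, c), -1)))) = Add(6, Mul(6, c, Pow(Add(4, c), -1))))
Function('d')(U) = Add(8, Mul(12, Pow(Add(4, U), -1), Add(2, U))) (Function('d')(U) = Add(Mul(12, Pow(Add(4, U), -1), Add(2, U)), Mul(-1, Mul(2, -4, Add(5, -4)))) = Add(Mul(12, Pow(Add(4, U), -1), Add(2, U)), Mul(-1, Mul(2, -4, 1))) = Add(Mul(12, Pow(Add(4, U), -1), Add(2, U)), Mul(-1, -8)) = Add(Mul(12, Pow(Add(4, U), -1), Add(2, U)), 8) = Add(8, Mul(12, Pow(Add(4, U), -1), Add(2, U))))
Function('x')(l) = Mul(7, l)
Mul(-1, Mul(1121, Pow(Function('x')(Function('d')(10)), -1))) = Mul(-1, Mul(1121, Pow(Mul(7, Mul(4, Pow(Add(4, 10), -1), Add(14, Mul(5, 10)))), -1))) = Mul(-1, Mul(1121, Pow(Mul(7, Mul(4, Pow(14, -1), Add(14, 50))), -1))) = Mul(-1, Mul(1121, Pow(Mul(7, Mul(4, Rational(1, 14), 64)), -1))) = Mul(-1, Mul(1121, Pow(Mul(7, Rational(128, 7)), -1))) = Mul(-1, Mul(1121, Pow(128, -1))) = Mul(-1, Mul(1121, Rational(1, 128))) = Mul(-1, Rational(1121, 128)) = Rational(-1121, 128)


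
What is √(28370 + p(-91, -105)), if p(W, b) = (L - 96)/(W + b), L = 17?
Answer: √5560599/14 ≈ 168.44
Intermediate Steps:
p(W, b) = -79/(W + b) (p(W, b) = (17 - 96)/(W + b) = -79/(W + b))
√(28370 + p(-91, -105)) = √(28370 - 79/(-91 - 105)) = √(28370 - 79/(-196)) = √(28370 - 79*(-1/196)) = √(28370 + 79/196) = √(5560599/196) = √5560599/14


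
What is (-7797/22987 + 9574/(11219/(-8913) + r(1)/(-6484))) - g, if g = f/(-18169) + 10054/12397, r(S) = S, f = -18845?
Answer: -260508840712900866187770/34244245344219289729 ≈ -7607.4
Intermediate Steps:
g = 37844781/20476463 (g = -18845/(-18169) + 10054/12397 = -18845*(-1/18169) + 10054*(1/12397) = 18845/18169 + 914/1127 = 37844781/20476463 ≈ 1.8482)
(-7797/22987 + 9574/(11219/(-8913) + r(1)/(-6484))) - g = (-7797/22987 + 9574/(11219/(-8913) + 1/(-6484))) - 1*37844781/20476463 = (-7797*1/22987 + 9574/(11219*(-1/8913) + 1*(-1/6484))) - 37844781/20476463 = (-7797/22987 + 9574/(-11219/8913 - 1/6484)) - 37844781/20476463 = (-7797/22987 + 9574/(-72752909/57791892)) - 37844781/20476463 = (-7797/22987 + 9574*(-57791892/72752909)) - 37844781/20476463 = (-7797/22987 - 553299574008/72752909) - 37844781/20476463 = -12719264562153369/1672371119183 - 37844781/20476463 = -260508840712900866187770/34244245344219289729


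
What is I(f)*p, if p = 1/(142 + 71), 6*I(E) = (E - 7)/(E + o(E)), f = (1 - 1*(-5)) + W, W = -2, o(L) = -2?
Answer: -1/852 ≈ -0.0011737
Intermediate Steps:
f = 4 (f = (1 - 1*(-5)) - 2 = (1 + 5) - 2 = 6 - 2 = 4)
I(E) = (-7 + E)/(6*(-2 + E)) (I(E) = ((E - 7)/(E - 2))/6 = ((-7 + E)/(-2 + E))/6 = (-7 + E)/(6*(-2 + E)))
p = 1/213 ≈ 0.0046948
I(f)*p = ((-7 + 4)/(6*(-2 + 4)))*(1/213) = ((⅙)*(-3)/2)*(1/213) = ((⅙)*(½)*(-3))*(1/213) = -¼*1/213 = -1/852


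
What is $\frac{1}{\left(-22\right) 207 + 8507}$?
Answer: $\frac{1}{3953} \approx 0.00025297$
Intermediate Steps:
$\frac{1}{\left(-22\right) 207 + 8507} = \frac{1}{-4554 + 8507} = \frac{1}{3953}$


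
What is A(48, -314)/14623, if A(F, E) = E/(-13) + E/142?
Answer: 20253/13497029 ≈ 0.0015006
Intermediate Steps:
A(F, E) = -129*E/1846 (A(F, E) = E*(-1/13) + E*(1/142) = -E/13 + E/142 = -129*E/1846)
A(48, -314)/14623 = -129/1846*(-314)/14623 = (20253/923)*(1/14623) = 20253/13497029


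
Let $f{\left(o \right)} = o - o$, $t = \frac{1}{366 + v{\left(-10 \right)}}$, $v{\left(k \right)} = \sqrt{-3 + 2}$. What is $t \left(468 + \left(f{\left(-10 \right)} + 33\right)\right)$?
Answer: $\frac{183366}{133957} - \frac{501 i}{133957} \approx 1.3688 - 0.00374 i$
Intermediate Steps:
$v{\left(k \right)} = i$ ($v{\left(k \right)} = \sqrt{-1} = i$)
$t = \frac{366 - i}{133957}$ ($t = \frac{1}{366 + i} = \frac{366 - i}{133957} \approx 0.0027322 - 7.4651 \cdot 10^{-6} i$)
$f{\left(o \right)} = 0$
$t \left(468 + \left(f{\left(-10 \right)} + 33\right)\right) = \left(\frac{366}{133957} - \frac{i}{133957}\right) \left(468 + \left(0 + 33\right)\right) = \left(\frac{366}{133957} - \frac{i}{133957}\right) \left(468 + 33\right) = \left(\frac{366}{133957} - \frac{i}{133957}\right) 501 = \frac{183366}{133957} - \frac{501 i}{133957}$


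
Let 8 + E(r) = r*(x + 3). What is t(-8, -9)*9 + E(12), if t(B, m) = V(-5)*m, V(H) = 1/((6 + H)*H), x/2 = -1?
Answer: 101/5 ≈ 20.200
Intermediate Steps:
x = -2 (x = 2*(-1) = -2)
V(H) = 1/(H*(6 + H))
t(B, m) = -m/5 (t(B, m) = (1/((-5)*(6 - 5)))*m = (-⅕/1)*m = (-⅕*1)*m = -m/5)
E(r) = -8 + r (E(r) = -8 + r*(-2 + 3) = -8 + r*1 = -8 + r)
t(-8, -9)*9 + E(12) = -⅕*(-9)*9 + (-8 + 12) = (9/5)*9 + 4 = 81/5 + 4 = 101/5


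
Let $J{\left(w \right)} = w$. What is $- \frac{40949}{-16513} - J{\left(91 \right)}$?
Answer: $- \frac{1461734}{16513} \approx -88.52$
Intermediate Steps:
$- \frac{40949}{-16513} - J{\left(91 \right)} = - \frac{40949}{-16513} - 91 = \left(-40949\right) \left(- \frac{1}{16513}\right) - 91 = \frac{40949}{16513} - 91 = - \frac{1461734}{16513}$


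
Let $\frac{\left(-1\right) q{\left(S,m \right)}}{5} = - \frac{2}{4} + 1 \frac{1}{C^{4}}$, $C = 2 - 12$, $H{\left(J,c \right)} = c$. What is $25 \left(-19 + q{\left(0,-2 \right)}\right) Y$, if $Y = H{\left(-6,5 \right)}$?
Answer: $- \frac{33001}{16} \approx -2062.6$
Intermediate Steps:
$Y = 5$
$C = -10$ ($C = 2 - 12 = -10$)
$q{\left(S,m \right)} = \frac{4999}{2000}$ ($q{\left(S,m \right)} = - 5 \left(- \frac{2}{4} + 1 \frac{1}{\left(-10\right)^{4}}\right) = - 5 \left(\left(-2\right) \frac{1}{4} + 1 \cdot \frac{1}{10000}\right) = - 5 \left(- \frac{1}{2} + 1 \cdot \frac{1}{10000}\right) = - 5 \left(- \frac{1}{2} + \frac{1}{10000}\right) = \left(-5\right) \left(- \frac{4999}{10000}\right) = \frac{4999}{2000}$)
$25 \left(-19 + q{\left(0,-2 \right)}\right) Y = 25 \left(-19 + \frac{4999}{2000}\right) 5 = 25 \left(- \frac{33001}{2000}\right) 5 = \left(- \frac{33001}{80}\right) 5 = - \frac{33001}{16}$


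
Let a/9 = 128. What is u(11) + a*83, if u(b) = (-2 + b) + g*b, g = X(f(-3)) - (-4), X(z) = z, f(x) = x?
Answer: 95636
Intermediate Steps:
a = 1152 (a = 9*128 = 1152)
g = 1 (g = -3 - (-4) = -3 - 1*(-4) = -3 + 4 = 1)
u(b) = -2 + 2*b (u(b) = (-2 + b) + 1*b = (-2 + b) + b = -2 + 2*b)
u(11) + a*83 = (-2 + 2*11) + 1152*83 = (-2 + 22) + 95616 = 20 + 95616 = 95636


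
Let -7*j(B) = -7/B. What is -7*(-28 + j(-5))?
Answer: 987/5 ≈ 197.40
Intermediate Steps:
j(B) = 1/B (j(B) = -(-1)/B = 1/B)
-7*(-28 + j(-5)) = -7*(-28 + 1/(-5)) = -7*(-28 - 1/5) = -7*(-141/5) = 987/5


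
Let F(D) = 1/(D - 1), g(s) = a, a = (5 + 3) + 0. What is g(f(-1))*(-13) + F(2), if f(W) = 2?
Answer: -103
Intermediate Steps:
a = 8 (a = 8 + 0 = 8)
g(s) = 8
F(D) = 1/(-1 + D)
g(f(-1))*(-13) + F(2) = 8*(-13) + 1/(-1 + 2) = -104 + 1/1 = -104 + 1 = -103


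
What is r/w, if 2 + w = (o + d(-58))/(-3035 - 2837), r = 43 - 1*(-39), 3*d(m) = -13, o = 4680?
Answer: -1444512/49259 ≈ -29.325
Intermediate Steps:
d(m) = -13/3 (d(m) = (1/3)*(-13) = -13/3)
r = 82 (r = 43 + 39 = 82)
w = -49259/17616 (w = -2 + (4680 - 13/3)/(-3035 - 2837) = -2 + (14027/3)/(-5872) = -2 + (14027/3)*(-1/5872) = -2 - 14027/17616 = -49259/17616 ≈ -2.7963)
r/w = 82/(-49259/17616) = 82*(-17616/49259) = -1444512/49259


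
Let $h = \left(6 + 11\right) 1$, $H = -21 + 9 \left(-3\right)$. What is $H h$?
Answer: $-816$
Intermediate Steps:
$H = -48$ ($H = -21 - 27 = -48$)
$h = 17$ ($h = 17 \cdot 1 = 17$)
$H h = \left(-48\right) 17 = -816$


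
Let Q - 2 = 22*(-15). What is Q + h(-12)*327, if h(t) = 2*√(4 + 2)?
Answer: -328 + 654*√6 ≈ 1274.0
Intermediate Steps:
h(t) = 2*√6
Q = -328 (Q = 2 + 22*(-15) = 2 - 330 = -328)
Q + h(-12)*327 = -328 + (2*√6)*327 = -328 + 654*√6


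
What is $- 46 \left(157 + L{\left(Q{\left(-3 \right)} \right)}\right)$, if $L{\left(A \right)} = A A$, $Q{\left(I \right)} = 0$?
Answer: $-7222$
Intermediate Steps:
$L{\left(A \right)} = A^{2}$
$- 46 \left(157 + L{\left(Q{\left(-3 \right)} \right)}\right) = - 46 \left(157 + 0^{2}\right) = - 46 \left(157 + 0\right) = \left(-46\right) 157 = -7222$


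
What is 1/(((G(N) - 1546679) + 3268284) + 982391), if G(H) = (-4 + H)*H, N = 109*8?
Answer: 1/3460892 ≈ 2.8894e-7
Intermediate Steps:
N = 872
G(H) = H*(-4 + H)
1/(((G(N) - 1546679) + 3268284) + 982391) = 1/(((872*(-4 + 872) - 1546679) + 3268284) + 982391) = 1/(((872*868 - 1546679) + 3268284) + 982391) = 1/(((756896 - 1546679) + 3268284) + 982391) = 1/((-789783 + 3268284) + 982391) = 1/(2478501 + 982391) = 1/3460892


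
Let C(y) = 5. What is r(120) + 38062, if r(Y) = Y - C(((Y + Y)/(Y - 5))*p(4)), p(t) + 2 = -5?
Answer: 38177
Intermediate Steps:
p(t) = -7 (p(t) = -2 - 5 = -7)
r(Y) = -5 + Y (r(Y) = Y - 1*5 = Y - 5 = -5 + Y)
r(120) + 38062 = (-5 + 120) + 38062 = 115 + 38062 = 38177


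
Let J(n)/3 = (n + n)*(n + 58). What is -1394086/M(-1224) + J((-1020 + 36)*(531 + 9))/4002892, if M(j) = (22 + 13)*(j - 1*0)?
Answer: 9071402371995689/21435486660 ≈ 4.2320e+5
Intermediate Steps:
J(n) = 6*n*(58 + n) (J(n) = 3*((n + n)*(n + 58)) = 3*((2*n)*(58 + n)) = 3*(2*n*(58 + n)) = 6*n*(58 + n))
M(j) = 35*j (M(j) = 35*(j + 0) = 35*j)
-1394086/M(-1224) + J((-1020 + 36)*(531 + 9))/4002892 = -1394086/(35*(-1224)) + (6*((-1020 + 36)*(531 + 9))*(58 + (-1020 + 36)*(531 + 9)))/4002892 = -1394086/(-42840) + (6*(-984*540)*(58 - 984*540))*(1/4002892) = -1394086*(-1/42840) + (6*(-531360)*(58 - 531360))*(1/4002892) = 697043/21420 + (6*(-531360)*(-531302))*(1/4002892) = 697043/21420 + 1693875784320*(1/4002892) = 697043/21420 + 423468946080/1000723 = 9071402371995689/21435486660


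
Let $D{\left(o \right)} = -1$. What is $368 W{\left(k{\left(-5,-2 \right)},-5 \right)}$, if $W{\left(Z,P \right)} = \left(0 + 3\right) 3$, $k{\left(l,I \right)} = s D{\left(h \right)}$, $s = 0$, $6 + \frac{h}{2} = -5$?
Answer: $3312$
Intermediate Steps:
$h = -22$ ($h = -12 + 2 \left(-5\right) = -12 - 10 = -22$)
$k{\left(l,I \right)} = 0$ ($k{\left(l,I \right)} = 0 \left(-1\right) = 0$)
$W{\left(Z,P \right)} = 9$ ($W{\left(Z,P \right)} = 3 \cdot 3 = 9$)
$368 W{\left(k{\left(-5,-2 \right)},-5 \right)} = 368 \cdot 9 = 3312$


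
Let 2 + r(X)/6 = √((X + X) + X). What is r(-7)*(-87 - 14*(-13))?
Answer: -1140 + 570*I*√21 ≈ -1140.0 + 2612.1*I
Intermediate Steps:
r(X) = -12 + 6*√3*√X (r(X) = -12 + 6*√((X + X) + X) = -12 + 6*√(2*X + X) = -12 + 6*√(3*X) = -12 + 6*(√3*√X) = -12 + 6*√3*√X)
r(-7)*(-87 - 14*(-13)) = (-12 + 6*√3*√(-7))*(-87 - 14*(-13)) = (-12 + 6*√3*(I*√7))*(-87 + 182) = (-12 + 6*I*√21)*95 = -1140 + 570*I*√21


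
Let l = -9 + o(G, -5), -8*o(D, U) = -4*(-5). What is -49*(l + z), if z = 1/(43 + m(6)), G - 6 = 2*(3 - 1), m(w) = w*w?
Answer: 88935/158 ≈ 562.88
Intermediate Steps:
m(w) = w²
G = 10 (G = 6 + 2*(3 - 1) = 6 + 2*2 = 6 + 4 = 10)
z = 1/79 (z = 1/(43 + 6²) = 1/(43 + 36) = 1/79 ≈ 0.012658)
o(D, U) = -5/2 (o(D, U) = -(-1)*(-5)/2 = -⅛*20 = -5/2)
l = -23/2 (l = -9 - 5/2 = -23/2 ≈ -11.500)
-49*(l + z) = -49*(-23/2 + 1/79) = -49*(-1815/158) = 88935/158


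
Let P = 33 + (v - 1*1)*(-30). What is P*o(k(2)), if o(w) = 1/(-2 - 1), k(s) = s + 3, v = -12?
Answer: -141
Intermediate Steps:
k(s) = 3 + s
o(w) = -1/3 (o(w) = 1/(-3) = -1/3)
P = 423 (P = 33 + (-12 - 1*1)*(-30) = 33 + (-12 - 1)*(-30) = 33 - 13*(-30) = 33 + 390 = 423)
P*o(k(2)) = 423*(-1/3) = -141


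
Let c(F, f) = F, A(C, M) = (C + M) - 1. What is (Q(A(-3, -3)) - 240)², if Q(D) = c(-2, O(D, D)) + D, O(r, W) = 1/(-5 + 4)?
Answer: 62001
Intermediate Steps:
A(C, M) = -1 + C + M
O(r, W) = -1 (O(r, W) = 1/(-1) = -1)
Q(D) = -2 + D
(Q(A(-3, -3)) - 240)² = ((-2 + (-1 - 3 - 3)) - 240)² = ((-2 - 7) - 240)² = (-9 - 240)² = (-249)² = 62001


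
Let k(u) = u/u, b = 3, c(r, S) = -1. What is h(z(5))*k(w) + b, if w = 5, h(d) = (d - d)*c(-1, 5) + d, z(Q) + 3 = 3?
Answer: 3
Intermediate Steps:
z(Q) = 0 (z(Q) = -3 + 3 = 0)
h(d) = d (h(d) = (d - d)*(-1) + d = 0*(-1) + d = 0 + d = d)
k(u) = 1
h(z(5))*k(w) + b = 0*1 + 3 = 0 + 3 = 3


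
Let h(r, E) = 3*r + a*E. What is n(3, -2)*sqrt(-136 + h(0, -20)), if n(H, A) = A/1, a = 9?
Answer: -4*I*sqrt(79) ≈ -35.553*I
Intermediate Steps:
h(r, E) = 3*r + 9*E
n(H, A) = A (n(H, A) = A*1 = A)
n(3, -2)*sqrt(-136 + h(0, -20)) = -2*sqrt(-136 + (3*0 + 9*(-20))) = -2*sqrt(-136 + (0 - 180)) = -2*sqrt(-136 - 180) = -4*I*sqrt(79)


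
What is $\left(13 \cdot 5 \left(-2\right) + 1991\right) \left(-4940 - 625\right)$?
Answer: $-10356465$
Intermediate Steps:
$\left(13 \cdot 5 \left(-2\right) + 1991\right) \left(-4940 - 625\right) = \left(65 \left(-2\right) + 1991\right) \left(-5565\right) = \left(-130 + 1991\right) \left(-5565\right) = 1861 \left(-5565\right) = -10356465$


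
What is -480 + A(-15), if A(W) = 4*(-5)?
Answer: -500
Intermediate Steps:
A(W) = -20
-480 + A(-15) = -480 - 20 = -500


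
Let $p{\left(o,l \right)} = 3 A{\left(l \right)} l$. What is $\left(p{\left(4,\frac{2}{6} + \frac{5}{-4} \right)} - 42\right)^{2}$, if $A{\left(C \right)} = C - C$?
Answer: $1764$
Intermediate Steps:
$A{\left(C \right)} = 0$
$p{\left(o,l \right)} = 0$ ($p{\left(o,l \right)} = 3 \cdot 0 l = 0 l = 0$)
$\left(p{\left(4,\frac{2}{6} + \frac{5}{-4} \right)} - 42\right)^{2} = \left(0 - 42\right)^{2} = \left(-42\right)^{2} = 1764$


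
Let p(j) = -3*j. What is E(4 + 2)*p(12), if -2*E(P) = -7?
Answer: -126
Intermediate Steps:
E(P) = 7/2 (E(P) = -1/2*(-7) = 7/2)
E(4 + 2)*p(12) = 7*(-3*12)/2 = (7/2)*(-36) = -126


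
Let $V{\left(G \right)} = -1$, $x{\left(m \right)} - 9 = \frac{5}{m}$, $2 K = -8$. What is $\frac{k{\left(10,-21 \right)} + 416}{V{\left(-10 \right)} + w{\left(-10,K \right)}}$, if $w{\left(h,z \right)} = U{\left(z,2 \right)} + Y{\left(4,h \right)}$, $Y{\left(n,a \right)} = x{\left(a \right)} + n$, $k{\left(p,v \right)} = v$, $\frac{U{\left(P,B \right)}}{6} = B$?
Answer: $\frac{790}{47} \approx 16.809$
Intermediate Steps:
$K = -4$ ($K = \frac{1}{2} \left(-8\right) = -4$)
$x{\left(m \right)} = 9 + \frac{5}{m}$
$U{\left(P,B \right)} = 6 B$
$Y{\left(n,a \right)} = 9 + n + \frac{5}{a}$ ($Y{\left(n,a \right)} = \left(9 + \frac{5}{a}\right) + n = 9 + n + \frac{5}{a}$)
$w{\left(h,z \right)} = 25 + \frac{5}{h}$ ($w{\left(h,z \right)} = 6 \cdot 2 + \left(9 + 4 + \frac{5}{h}\right) = 12 + \left(13 + \frac{5}{h}\right) = 25 + \frac{5}{h}$)
$\frac{k{\left(10,-21 \right)} + 416}{V{\left(-10 \right)} + w{\left(-10,K \right)}} = \frac{-21 + 416}{-1 + \left(25 + \frac{5}{-10}\right)} = \frac{395}{-1 + \left(25 + 5 \left(- \frac{1}{10}\right)\right)} = \frac{395}{-1 + \left(25 - \frac{1}{2}\right)} = \frac{395}{-1 + \frac{49}{2}} = \frac{395}{\frac{47}{2}} = 395 \cdot \frac{2}{47} = \frac{790}{47}$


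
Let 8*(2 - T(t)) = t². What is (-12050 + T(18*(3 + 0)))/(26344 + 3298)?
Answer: -24825/59284 ≈ -0.41875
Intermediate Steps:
T(t) = 2 - t²/8
(-12050 + T(18*(3 + 0)))/(26344 + 3298) = (-12050 + (2 - 324*(3 + 0)²/8))/(26344 + 3298) = (-12050 + (2 - (18*3)²/8))/29642 = (-12050 + (2 - ⅛*54²))*(1/29642) = (-12050 + (2 - ⅛*2916))*(1/29642) = (-12050 + (2 - 729/2))*(1/29642) = (-12050 - 725/2)*(1/29642) = -24825/2*1/29642 = -24825/59284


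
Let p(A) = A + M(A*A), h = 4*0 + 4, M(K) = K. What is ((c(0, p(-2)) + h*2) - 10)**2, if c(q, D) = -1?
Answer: 9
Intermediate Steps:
h = 4 (h = 0 + 4 = 4)
p(A) = A + A**2 (p(A) = A + A*A = A + A**2)
((c(0, p(-2)) + h*2) - 10)**2 = ((-1 + 4*2) - 10)**2 = ((-1 + 8) - 10)**2 = (7 - 10)**2 = (-3)**2 = 9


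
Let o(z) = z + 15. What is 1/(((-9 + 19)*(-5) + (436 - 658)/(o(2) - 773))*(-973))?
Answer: 18/870557 ≈ 2.0676e-5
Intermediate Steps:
o(z) = 15 + z
1/(((-9 + 19)*(-5) + (436 - 658)/(o(2) - 773))*(-973)) = 1/(((-9 + 19)*(-5) + (436 - 658)/((15 + 2) - 773))*(-973)) = 1/((10*(-5) - 222/(17 - 773))*(-973)) = 1/((-50 - 222/(-756))*(-973)) = 1/((-50 - 222*(-1/756))*(-973)) = 1/((-50 + 37/126)*(-973)) = 1/(-6263/126*(-973)) = 1/(870557/18) = 18/870557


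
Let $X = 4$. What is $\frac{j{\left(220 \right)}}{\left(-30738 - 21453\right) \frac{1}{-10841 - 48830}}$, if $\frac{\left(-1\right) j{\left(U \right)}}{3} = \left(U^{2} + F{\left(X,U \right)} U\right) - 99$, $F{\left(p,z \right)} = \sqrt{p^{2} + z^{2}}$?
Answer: $- \frac{2882168971}{17397} - \frac{52510480 \sqrt{3026}}{17397} \approx -3.3171 \cdot 10^{5}$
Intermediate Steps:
$j{\left(U \right)} = 297 - 3 U^{2} - 3 U \sqrt{16 + U^{2}}$ ($j{\left(U \right)} = - 3 \left(\left(U^{2} + \sqrt{4^{2} + U^{2}} U\right) - 99\right) = - 3 \left(\left(U^{2} + \sqrt{16 + U^{2}} U\right) - 99\right) = - 3 \left(\left(U^{2} + U \sqrt{16 + U^{2}}\right) - 99\right) = - 3 \left(-99 + U^{2} + U \sqrt{16 + U^{2}}\right) = 297 - 3 U^{2} - 3 U \sqrt{16 + U^{2}}$)
$\frac{j{\left(220 \right)}}{\left(-30738 - 21453\right) \frac{1}{-10841 - 48830}} = \frac{297 - 3 \cdot 220^{2} - 660 \sqrt{16 + 220^{2}}}{\left(-30738 - 21453\right) \frac{1}{-10841 - 48830}} = \frac{297 - 145200 - 660 \sqrt{16 + 48400}}{\left(-52191\right) \frac{1}{-59671}} = \frac{297 - 145200 - 660 \sqrt{48416}}{\left(-52191\right) \left(- \frac{1}{59671}\right)} = \frac{297 - 145200 - 660 \cdot 4 \sqrt{3026}}{\frac{52191}{59671}} = \left(297 - 145200 - 2640 \sqrt{3026}\right) \frac{59671}{52191} = \left(-144903 - 2640 \sqrt{3026}\right) \frac{59671}{52191} = - \frac{2882168971}{17397} - \frac{52510480 \sqrt{3026}}{17397}$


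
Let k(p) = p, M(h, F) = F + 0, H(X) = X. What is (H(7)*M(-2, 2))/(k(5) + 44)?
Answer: 2/7 ≈ 0.28571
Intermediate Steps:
M(h, F) = F
(H(7)*M(-2, 2))/(k(5) + 44) = (7*2)/(5 + 44) = 14/49 = 14*(1/49) = 2/7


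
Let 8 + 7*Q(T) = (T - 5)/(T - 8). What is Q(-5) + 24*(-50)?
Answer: -109294/91 ≈ -1201.0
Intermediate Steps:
Q(T) = -8/7 + (-5 + T)/(7*(-8 + T)) (Q(T) = -8/7 + ((T - 5)/(T - 8))/7 = -8/7 + ((-5 + T)/(-8 + T))/7 = -8/7 + (-5 + T)/(7*(-8 + T)))
Q(-5) + 24*(-50) = (59/7 - 1*(-5))/(-8 - 5) + 24*(-50) = (59/7 + 5)/(-13) - 1200 = -1/13*94/7 - 1200 = -94/91 - 1200 = -109294/91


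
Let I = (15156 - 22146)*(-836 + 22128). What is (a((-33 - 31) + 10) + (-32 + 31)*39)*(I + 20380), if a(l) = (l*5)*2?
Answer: 86161395300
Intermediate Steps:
a(l) = 10*l (a(l) = (5*l)*2 = 10*l)
I = -148831080 (I = -6990*21292 = -148831080)
(a((-33 - 31) + 10) + (-32 + 31)*39)*(I + 20380) = (10*((-33 - 31) + 10) + (-32 + 31)*39)*(-148831080 + 20380) = (10*(-64 + 10) - 1*39)*(-148810700) = (10*(-54) - 39)*(-148810700) = (-540 - 39)*(-148810700) = -579*(-148810700) = 86161395300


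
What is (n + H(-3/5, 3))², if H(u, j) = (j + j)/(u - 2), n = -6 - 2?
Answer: 17956/169 ≈ 106.25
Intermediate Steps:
n = -8
H(u, j) = 2*j/(-2 + u) (H(u, j) = (2*j)/(-2 + u) = 2*j/(-2 + u))
(n + H(-3/5, 3))² = (-8 + 2*3/(-2 - 3/5))² = (-8 + 2*3/(-2 - 3*⅕))² = (-8 + 2*3/(-2 - ⅗))² = (-8 + 2*3/(-13/5))² = (-8 + 2*3*(-5/13))² = (-8 - 30/13)² = (-134/13)² = 17956/169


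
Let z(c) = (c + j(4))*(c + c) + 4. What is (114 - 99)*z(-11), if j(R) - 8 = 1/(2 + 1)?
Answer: 940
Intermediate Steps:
j(R) = 25/3 (j(R) = 8 + 1/(2 + 1) = 8 + 1/3 = 8 + ⅓ = 25/3)
z(c) = 4 + 2*c*(25/3 + c) (z(c) = (c + 25/3)*(c + c) + 4 = (25/3 + c)*(2*c) + 4 = 2*c*(25/3 + c) + 4 = 4 + 2*c*(25/3 + c))
(114 - 99)*z(-11) = (114 - 99)*(4 + 2*(-11)² + (50/3)*(-11)) = 15*(4 + 2*121 - 550/3) = 15*(4 + 242 - 550/3) = 15*(188/3) = 940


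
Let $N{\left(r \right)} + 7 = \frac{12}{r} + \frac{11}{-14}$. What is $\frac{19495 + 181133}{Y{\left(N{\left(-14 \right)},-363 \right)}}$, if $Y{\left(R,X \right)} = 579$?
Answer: $\frac{66876}{193} \approx 346.51$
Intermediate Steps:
$N{\left(r \right)} = - \frac{109}{14} + \frac{12}{r}$ ($N{\left(r \right)} = -7 + \left(\frac{12}{r} + \frac{11}{-14}\right) = -7 + \left(\frac{12}{r} + 11 \left(- \frac{1}{14}\right)\right) = -7 - \left(\frac{11}{14} - \frac{12}{r}\right) = - \frac{109}{14} + \frac{12}{r}$)
$\frac{19495 + 181133}{Y{\left(N{\left(-14 \right)},-363 \right)}} = \frac{19495 + 181133}{579} = 200628 \cdot \frac{1}{579} = \frac{66876}{193}$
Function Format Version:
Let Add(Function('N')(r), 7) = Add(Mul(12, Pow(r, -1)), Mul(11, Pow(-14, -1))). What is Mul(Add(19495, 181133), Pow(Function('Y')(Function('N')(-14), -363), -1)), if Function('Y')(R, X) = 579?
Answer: Rational(66876, 193) ≈ 346.51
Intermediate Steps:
Function('N')(r) = Add(Rational(-109, 14), Mul(12, Pow(r, -1))) (Function('N')(r) = Add(-7, Add(Mul(12, Pow(r, -1)), Mul(11, Pow(-14, -1)))) = Add(-7, Add(Mul(12, Pow(r, -1)), Mul(11, Rational(-1, 14)))) = Add(-7, Add(Mul(12, Pow(r, -1)), Rational(-11, 14))) = Add(-7, Add(Rational(-11, 14), Mul(12, Pow(r, -1)))) = Add(Rational(-109, 14), Mul(12, Pow(r, -1))))
Mul(Add(19495, 181133), Pow(Function('Y')(Function('N')(-14), -363), -1)) = Mul(Add(19495, 181133), Pow(579, -1)) = Mul(200628, Rational(1, 579)) = Rational(66876, 193)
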